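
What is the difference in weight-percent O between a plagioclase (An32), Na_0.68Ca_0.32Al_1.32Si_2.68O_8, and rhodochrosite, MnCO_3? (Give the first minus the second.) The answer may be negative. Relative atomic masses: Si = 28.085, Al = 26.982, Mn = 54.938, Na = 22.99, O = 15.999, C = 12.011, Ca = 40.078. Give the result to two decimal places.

M(Na_0.68Ca_0.32Al_1.32Si_2.68O_8) = 267.334 g/mol, so wt% O = 127.992/267.334 × 100 = 47.88%.
M(MnCO_3) = 114.946 g/mol, so wt% O = 47.997/114.946 × 100 = 41.76%.
47.88 − 41.76 = 6.12 pp.

6.12 percentage points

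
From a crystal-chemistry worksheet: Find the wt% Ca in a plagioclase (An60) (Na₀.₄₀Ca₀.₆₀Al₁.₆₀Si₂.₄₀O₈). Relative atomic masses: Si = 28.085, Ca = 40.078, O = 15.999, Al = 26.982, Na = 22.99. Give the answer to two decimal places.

M(Na₀.₄₀Ca₀.₆₀Al₁.₆₀Si₂.₄₀O₈) = 271.810 g/mol.
Ca contributes 0.60 × 40.078 = 24.047 g per mole.
24.047/271.810 = 0.0885 → 8.85%.

8.85 weight percent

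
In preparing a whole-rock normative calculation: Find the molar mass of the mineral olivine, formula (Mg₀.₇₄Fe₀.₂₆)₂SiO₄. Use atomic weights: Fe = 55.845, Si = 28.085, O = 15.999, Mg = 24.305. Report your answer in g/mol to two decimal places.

Mg: 1.48 × 24.305 = 35.9714
Fe: 0.52 × 55.845 = 29.0394
Si: 1 × 28.085 = 28.0850
O: 4 × 15.999 = 63.9960
Summing the contributions gives the formula mass.

157.09 g/mol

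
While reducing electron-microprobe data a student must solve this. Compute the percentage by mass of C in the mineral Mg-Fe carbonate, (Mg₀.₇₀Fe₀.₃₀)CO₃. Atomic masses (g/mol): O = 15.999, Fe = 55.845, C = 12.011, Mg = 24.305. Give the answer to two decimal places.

Formula mass = 0.70×24.305 + 0.30×55.845 + 1×12.011 + 3×15.999 = 93.775 g/mol, of which 12.011 g is C.
So C makes up 12.011/93.775 = 0.1281 of the mass, i.e. 12.81%.

12.81 mass %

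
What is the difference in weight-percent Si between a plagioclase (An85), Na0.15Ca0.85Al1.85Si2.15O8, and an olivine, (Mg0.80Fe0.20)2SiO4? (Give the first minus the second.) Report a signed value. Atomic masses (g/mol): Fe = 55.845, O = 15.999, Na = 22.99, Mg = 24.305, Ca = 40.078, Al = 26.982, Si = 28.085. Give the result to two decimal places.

First mineral: 60.383 g Si in 275.806 g formula = 21.89 wt% Si.
Second mineral: 28.085 g Si in 153.307 g formula = 18.32 wt% Si.
21.89% − 18.32% gives a difference of 3.57 percentage points.

3.57 percentage points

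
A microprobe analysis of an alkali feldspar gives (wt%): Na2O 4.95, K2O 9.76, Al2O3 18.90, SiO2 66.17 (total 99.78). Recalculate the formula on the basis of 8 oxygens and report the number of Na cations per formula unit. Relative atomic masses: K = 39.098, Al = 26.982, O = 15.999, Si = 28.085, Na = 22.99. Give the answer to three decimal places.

Na2O (M=61.979): mol = 0.07987; Na = 0.15974, O = 0.07987.
K2O (M=94.195): mol = 0.10361; K = 0.20722, O = 0.10361.
Al2O3 (M=101.961): mol = 0.18536; Al = 0.37072, O = 0.55608.
SiO2 (M=60.083): mol = 1.10131; Si = 1.10131, O = 2.20262.
ΣO = 2.94218; factor = 8/ΣO = 2.71907.
Na apfu = 0.15974 × 2.71907 = 0.434.

0.434 Na apfu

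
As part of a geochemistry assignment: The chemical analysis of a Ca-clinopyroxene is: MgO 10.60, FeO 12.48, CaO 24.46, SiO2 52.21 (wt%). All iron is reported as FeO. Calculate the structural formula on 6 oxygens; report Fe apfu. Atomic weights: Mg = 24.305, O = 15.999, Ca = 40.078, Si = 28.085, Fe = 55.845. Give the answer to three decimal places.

0.399 Fe apfu

10.60 wt% MgO ÷ 40.304 g/mol = 0.26300 mol, giving 0.26300 Mg and 0.26300 O.
12.48 wt% FeO ÷ 71.844 g/mol = 0.17371 mol, giving 0.17371 Fe and 0.17371 O.
24.46 wt% CaO ÷ 56.077 g/mol = 0.43619 mol, giving 0.43619 Ca and 0.43619 O.
52.21 wt% SiO2 ÷ 60.083 g/mol = 0.86896 mol, giving 0.86896 Si and 1.73792 O.
Oxygen sums to 2.61082; scaling by 6/2.61082 = 2.29813 puts the formula on 6 O.
Fe: 0.17371 × 2.29813 = 0.399 atoms per formula unit.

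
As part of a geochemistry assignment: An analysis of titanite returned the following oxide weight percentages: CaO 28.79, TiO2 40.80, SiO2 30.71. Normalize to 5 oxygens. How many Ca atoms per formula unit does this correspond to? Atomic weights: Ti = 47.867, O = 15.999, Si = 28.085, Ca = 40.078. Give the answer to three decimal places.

1.004 Ca apfu

CaO: 28.79/56.077 = 0.51340 mol → 0.51340 mol Ca, 0.51340 mol O.
TiO2: 40.80/79.865 = 0.51086 mol → 0.51086 mol Ti, 1.02172 mol O.
SiO2: 30.71/60.083 = 0.51113 mol → 0.51113 mol Si, 1.02226 mol O.
Total oxygen = 2.55738 mol. Normalization factor = 5/2.55738 = 1.95513.
Ca per 5 O = 0.51340 × 1.95513 = 1.004.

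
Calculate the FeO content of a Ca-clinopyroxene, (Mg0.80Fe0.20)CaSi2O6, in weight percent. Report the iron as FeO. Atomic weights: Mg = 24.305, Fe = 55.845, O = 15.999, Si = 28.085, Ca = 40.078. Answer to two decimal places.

Formula mass = 222.855 g/mol.
0.20 Fe → 0.2000 mol FeO per formula unit; M(FeO) = 71.844, so FeO mass = 14.369 g.
14.369/222.855 × 100 = 6.45 wt%.

6.45 wt%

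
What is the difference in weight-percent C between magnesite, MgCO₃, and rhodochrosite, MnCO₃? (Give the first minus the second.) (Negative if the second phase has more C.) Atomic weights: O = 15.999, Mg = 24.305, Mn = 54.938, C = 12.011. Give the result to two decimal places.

First mineral: 12.011 g C in 84.313 g formula = 14.25 wt% C.
Second mineral: 12.011 g C in 114.946 g formula = 10.45 wt% C.
14.25% − 10.45% gives a difference of 3.80 percentage points.

3.80 percentage points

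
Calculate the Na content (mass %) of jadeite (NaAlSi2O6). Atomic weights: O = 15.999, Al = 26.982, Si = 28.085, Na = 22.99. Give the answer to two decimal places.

Molar mass of NaAlSi2O6: 1·22.99 + 1·26.982 + 2·28.085 + 6·15.999 = 202.136 g/mol.
Mass of Na per formula unit: 1 × 22.99 = 22.990 g.
Weight fraction Na = 22.990 / 202.136 = 0.1137.

11.37 mass %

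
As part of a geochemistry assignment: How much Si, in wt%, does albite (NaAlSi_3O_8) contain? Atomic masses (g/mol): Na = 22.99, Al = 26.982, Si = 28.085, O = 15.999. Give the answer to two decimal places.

32.13 wt%

M(NaAlSi_3O_8) = 262.219 g/mol.
Si contributes 3 × 28.085 = 84.255 g per mole.
84.255/262.219 = 0.3213 → 32.13%.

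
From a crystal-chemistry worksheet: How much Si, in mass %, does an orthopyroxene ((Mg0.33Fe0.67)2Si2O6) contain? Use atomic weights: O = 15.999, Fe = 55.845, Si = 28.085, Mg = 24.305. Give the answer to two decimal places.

Molar mass of (Mg0.33Fe0.67)2Si2O6: 0.66·24.305 + 1.34·55.845 + 2·28.085 + 6·15.999 = 243.038 g/mol.
Mass of Si per formula unit: 2 × 28.085 = 56.170 g.
Weight fraction Si = 56.170 / 243.038 = 0.2311.

23.11 mass %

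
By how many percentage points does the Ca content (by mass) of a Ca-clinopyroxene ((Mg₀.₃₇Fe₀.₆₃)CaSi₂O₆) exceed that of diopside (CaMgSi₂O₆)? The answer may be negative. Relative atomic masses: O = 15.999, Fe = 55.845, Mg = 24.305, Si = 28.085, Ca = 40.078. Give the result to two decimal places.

-1.56 percentage points

Ca in (Mg₀.₃₇Fe₀.₆₃)CaSi₂O₆: molar mass 236.417 g/mol; 1×40.078 = 40.078 g → 16.95 wt%.
Ca in CaMgSi₂O₆: molar mass 216.547 g/mol; 1×40.078 = 40.078 g → 18.51 wt%.
Difference = 16.95 − 18.51 = -1.56 percentage points.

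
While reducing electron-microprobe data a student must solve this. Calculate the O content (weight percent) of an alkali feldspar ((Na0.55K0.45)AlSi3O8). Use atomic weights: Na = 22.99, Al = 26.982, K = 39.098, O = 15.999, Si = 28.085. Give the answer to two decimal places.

M((Na0.55K0.45)AlSi3O8) = 269.468 g/mol.
O contributes 8 × 15.999 = 127.992 g per mole.
127.992/269.468 = 0.4750 → 47.50%.

47.50 weight percent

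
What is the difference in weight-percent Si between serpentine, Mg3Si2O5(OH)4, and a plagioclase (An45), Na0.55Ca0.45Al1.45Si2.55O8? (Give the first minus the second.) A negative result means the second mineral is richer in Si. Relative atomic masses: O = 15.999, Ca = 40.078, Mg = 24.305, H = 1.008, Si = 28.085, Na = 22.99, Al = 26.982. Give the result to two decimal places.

M(Mg3Si2O5(OH)4) = 277.108 g/mol, so wt% Si = 56.170/277.108 × 100 = 20.27%.
M(Na0.55Ca0.45Al1.45Si2.55O8) = 269.412 g/mol, so wt% Si = 71.617/269.412 × 100 = 26.58%.
20.27 − 26.58 = -6.31 pp.

-6.31 percentage points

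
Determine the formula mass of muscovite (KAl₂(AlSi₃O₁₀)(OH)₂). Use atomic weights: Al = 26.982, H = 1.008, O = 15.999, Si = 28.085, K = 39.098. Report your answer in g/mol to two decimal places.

398.30 g/mol

K: 1 × 39.098 = 39.0980
Al: 3 × 26.982 = 80.9460
Si: 3 × 28.085 = 84.2550
O: 12 × 15.999 = 191.9880
H: 2 × 1.008 = 2.0160
Summing the contributions gives the formula mass.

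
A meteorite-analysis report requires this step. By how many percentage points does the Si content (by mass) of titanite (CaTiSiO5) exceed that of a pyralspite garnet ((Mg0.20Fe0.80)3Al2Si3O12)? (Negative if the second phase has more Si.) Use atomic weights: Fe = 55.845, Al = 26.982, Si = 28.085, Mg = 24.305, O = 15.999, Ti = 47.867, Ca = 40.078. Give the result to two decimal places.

-3.27 percentage points

M(CaTiSiO5) = 196.025 g/mol, so wt% Si = 28.085/196.025 × 100 = 14.33%.
M((Mg0.20Fe0.80)3Al2Si3O12) = 478.818 g/mol, so wt% Si = 84.255/478.818 × 100 = 17.60%.
14.33 − 17.60 = -3.27 pp.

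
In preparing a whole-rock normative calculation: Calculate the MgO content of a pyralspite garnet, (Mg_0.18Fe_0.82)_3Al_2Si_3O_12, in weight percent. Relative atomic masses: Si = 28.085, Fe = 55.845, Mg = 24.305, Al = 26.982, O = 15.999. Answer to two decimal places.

4.53 wt%

Formula mass = 480.710 g/mol.
0.54 Mg → 0.5400 mol MgO per formula unit; M(MgO) = 40.304, so MgO mass = 21.764 g.
21.764/480.710 × 100 = 4.53 wt%.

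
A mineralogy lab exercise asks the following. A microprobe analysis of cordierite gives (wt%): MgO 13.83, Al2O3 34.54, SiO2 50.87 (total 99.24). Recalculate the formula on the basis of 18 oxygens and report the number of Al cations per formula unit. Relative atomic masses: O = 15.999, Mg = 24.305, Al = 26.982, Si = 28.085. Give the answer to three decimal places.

MgO: 13.83/40.304 = 0.34314 mol → 0.34314 mol Mg, 0.34314 mol O.
Al2O3: 34.54/101.961 = 0.33876 mol → 0.67752 mol Al, 1.01628 mol O.
SiO2: 50.87/60.083 = 0.84666 mol → 0.84666 mol Si, 1.69332 mol O.
Total oxygen = 3.05274 mol. Normalization factor = 18/3.05274 = 5.89634.
Al per 18 O = 0.67752 × 5.89634 = 3.995.

3.995 Al apfu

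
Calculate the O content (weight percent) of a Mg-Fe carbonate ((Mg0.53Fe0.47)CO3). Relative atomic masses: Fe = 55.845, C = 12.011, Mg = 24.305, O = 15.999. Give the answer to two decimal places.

48.41 weight percent

Formula mass = 0.53·24.305 + 0.47·55.845 + 1·12.011 + 3·15.999 = 99.137 g/mol, of which 47.997 g is O.
So O makes up 47.997/99.137 = 0.4841 of the mass, i.e. 48.41%.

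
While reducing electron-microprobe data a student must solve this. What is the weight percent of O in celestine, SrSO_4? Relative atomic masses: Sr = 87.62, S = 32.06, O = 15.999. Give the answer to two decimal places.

34.84 wt%

Formula mass = 1*87.62 + 1*32.06 + 4*15.999 = 183.676 g/mol, of which 63.996 g is O.
So O makes up 63.996/183.676 = 0.3484 of the mass, i.e. 34.84%.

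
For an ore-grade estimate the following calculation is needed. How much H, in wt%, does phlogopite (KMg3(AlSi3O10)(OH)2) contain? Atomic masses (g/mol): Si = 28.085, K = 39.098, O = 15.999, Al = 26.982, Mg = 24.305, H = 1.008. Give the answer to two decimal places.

0.48 wt%

Formula mass = 1·39.098 + 3·24.305 + 1·26.982 + 3·28.085 + 12·15.999 + 2·1.008 = 417.254 g/mol, of which 2.016 g is H.
So H makes up 2.016/417.254 = 0.0048 of the mass, i.e. 0.48%.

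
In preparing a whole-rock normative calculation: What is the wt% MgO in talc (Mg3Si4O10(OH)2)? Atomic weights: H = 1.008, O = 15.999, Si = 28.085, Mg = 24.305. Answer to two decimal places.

Molar mass of Mg3Si4O10(OH)2 = 3*24.305 + 4*28.085 + 12*15.999 + 2*1.008 = 379.259 g/mol.
Each formula unit contains 3 Mg, equivalent to 3/1 = 3.0000 mol MgO.
M(MgO) = 1×24.305 + 1×15.999 = 40.304 g/mol.
Mass of MgO per formula unit = 3.0000 × 40.304 = 120.912 g.
MgO wt% = 120.912 / 379.259 × 100 = 31.88%.

31.88 wt%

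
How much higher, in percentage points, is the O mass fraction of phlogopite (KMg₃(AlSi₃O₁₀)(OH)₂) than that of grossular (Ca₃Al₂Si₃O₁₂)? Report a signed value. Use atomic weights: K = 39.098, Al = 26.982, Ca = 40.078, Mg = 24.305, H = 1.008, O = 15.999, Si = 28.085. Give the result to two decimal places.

O in KMg₃(AlSi₃O₁₀)(OH)₂: molar mass 417.254 g/mol; 12×15.999 = 191.988 g → 46.01 wt%.
O in Ca₃Al₂Si₃O₁₂: molar mass 450.441 g/mol; 12×15.999 = 191.988 g → 42.62 wt%.
Difference = 46.01 − 42.62 = 3.39 percentage points.

3.39 percentage points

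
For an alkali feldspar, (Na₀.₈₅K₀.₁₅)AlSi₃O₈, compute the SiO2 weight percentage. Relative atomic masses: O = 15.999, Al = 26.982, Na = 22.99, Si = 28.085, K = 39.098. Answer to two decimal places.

68.11 wt%

M((Na₀.₈₅K₀.₁₅)AlSi₃O₈) = 264.635 g/mol; M(SiO2) = 60.083 g/mol.
Moles SiO2 per formula unit = 3 Si ÷ 1 = 3.0000.
SiO2 fraction = (3.0000 × 60.083) / 264.635 = 180.249/264.635 = 0.6811.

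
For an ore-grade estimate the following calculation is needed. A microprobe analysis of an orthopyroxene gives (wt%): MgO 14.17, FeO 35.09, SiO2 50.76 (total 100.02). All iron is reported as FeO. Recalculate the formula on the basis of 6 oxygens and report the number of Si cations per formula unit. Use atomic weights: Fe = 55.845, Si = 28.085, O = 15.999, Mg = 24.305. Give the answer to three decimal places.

MgO (M=40.304): mol = 0.35158; Mg = 0.35158, O = 0.35158.
FeO (M=71.844): mol = 0.48842; Fe = 0.48842, O = 0.48842.
SiO2 (M=60.083): mol = 0.84483; Si = 0.84483, O = 1.68966.
ΣO = 2.52966; factor = 6/ΣO = 2.37186.
Si apfu = 0.84483 × 2.37186 = 2.004.

2.004 Si apfu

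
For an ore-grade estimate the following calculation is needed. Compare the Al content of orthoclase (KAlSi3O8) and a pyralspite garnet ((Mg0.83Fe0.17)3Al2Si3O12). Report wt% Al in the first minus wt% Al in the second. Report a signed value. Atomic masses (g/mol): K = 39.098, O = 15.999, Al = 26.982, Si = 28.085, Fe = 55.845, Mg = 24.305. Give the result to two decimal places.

-3.18 percentage points

M(KAlSi3O8) = 278.327 g/mol, so wt% Al = 26.982/278.327 × 100 = 9.69%.
M((Mg0.83Fe0.17)3Al2Si3O12) = 419.207 g/mol, so wt% Al = 53.964/419.207 × 100 = 12.87%.
9.69 − 12.87 = -3.18 pp.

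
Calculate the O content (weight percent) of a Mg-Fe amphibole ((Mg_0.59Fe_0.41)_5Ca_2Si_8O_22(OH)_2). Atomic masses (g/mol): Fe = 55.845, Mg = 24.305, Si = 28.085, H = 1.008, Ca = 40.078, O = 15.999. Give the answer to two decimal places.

Formula mass = 2.95×24.305 + 2.05×55.845 + 2×40.078 + 8×28.085 + 24×15.999 + 2×1.008 = 877.010 g/mol, of which 383.976 g is O.
So O makes up 383.976/877.010 = 0.4378 of the mass, i.e. 43.78%.

43.78 weight percent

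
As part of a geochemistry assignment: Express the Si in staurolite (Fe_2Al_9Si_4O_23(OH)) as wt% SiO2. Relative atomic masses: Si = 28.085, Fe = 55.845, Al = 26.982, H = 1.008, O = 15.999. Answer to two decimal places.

28.21 wt%

M(Fe_2Al_9Si_4O_23(OH)) = 851.852 g/mol; M(SiO2) = 60.083 g/mol.
Moles SiO2 per formula unit = 4 Si ÷ 1 = 4.0000.
SiO2 fraction = (4.0000 × 60.083) / 851.852 = 240.332/851.852 = 0.2821.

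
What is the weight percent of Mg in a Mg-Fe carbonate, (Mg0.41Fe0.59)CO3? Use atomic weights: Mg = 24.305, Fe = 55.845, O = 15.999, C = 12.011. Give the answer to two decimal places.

Molar mass of (Mg0.41Fe0.59)CO3: 0.41·24.305 + 0.59·55.845 + 1·12.011 + 3·15.999 = 102.922 g/mol.
Mass of Mg per formula unit: 0.41 × 24.305 = 9.965 g.
Weight fraction Mg = 9.965 / 102.922 = 0.0968.

9.68 wt%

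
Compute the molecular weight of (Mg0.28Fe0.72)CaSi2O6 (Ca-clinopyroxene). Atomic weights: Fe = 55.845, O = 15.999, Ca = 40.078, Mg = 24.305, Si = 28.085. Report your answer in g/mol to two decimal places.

239.26 g/mol

The formula mass is the sum 0.28(24.305) + 0.72(55.845) + 1(40.078) + 2(28.085) + 6(15.999).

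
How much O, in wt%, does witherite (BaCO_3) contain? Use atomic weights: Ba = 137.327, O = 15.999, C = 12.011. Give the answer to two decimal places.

Molar mass of BaCO_3: 1·137.327 + 1·12.011 + 3·15.999 = 197.335 g/mol.
Mass of O per formula unit: 3 × 15.999 = 47.997 g.
Weight fraction O = 47.997 / 197.335 = 0.2432.

24.32 wt%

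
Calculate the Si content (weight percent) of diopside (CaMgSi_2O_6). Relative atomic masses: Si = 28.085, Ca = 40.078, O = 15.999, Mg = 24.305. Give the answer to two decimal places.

Formula mass = 1*40.078 + 1*24.305 + 2*28.085 + 6*15.999 = 216.547 g/mol, of which 56.170 g is Si.
So Si makes up 56.170/216.547 = 0.2594 of the mass, i.e. 25.94%.

25.94 weight percent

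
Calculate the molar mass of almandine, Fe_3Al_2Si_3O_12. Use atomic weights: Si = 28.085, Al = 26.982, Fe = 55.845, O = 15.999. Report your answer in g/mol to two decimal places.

The formula mass is the sum 3*55.845 + 2*26.982 + 3*28.085 + 12*15.999.

497.74 g/mol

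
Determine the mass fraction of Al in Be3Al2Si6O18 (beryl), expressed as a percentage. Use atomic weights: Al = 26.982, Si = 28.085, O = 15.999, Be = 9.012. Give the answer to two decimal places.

M(Be3Al2Si6O18) = 537.492 g/mol.
Al contributes 2 × 26.982 = 53.964 g per mole.
53.964/537.492 = 0.1004 → 10.04%.

10.04 wt%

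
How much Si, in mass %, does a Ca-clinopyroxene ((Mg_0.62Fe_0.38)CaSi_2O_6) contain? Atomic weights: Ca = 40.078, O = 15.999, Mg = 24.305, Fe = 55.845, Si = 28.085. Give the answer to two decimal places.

Formula mass = 0.62×24.305 + 0.38×55.845 + 1×40.078 + 2×28.085 + 6×15.999 = 228.532 g/mol, of which 56.170 g is Si.
So Si makes up 56.170/228.532 = 0.2458 of the mass, i.e. 24.58%.

24.58 mass %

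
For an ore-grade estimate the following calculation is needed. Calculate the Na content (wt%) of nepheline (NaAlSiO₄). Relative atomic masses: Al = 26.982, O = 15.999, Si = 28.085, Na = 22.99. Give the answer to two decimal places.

16.18 wt%

Molar mass of NaAlSiO₄: 1*22.99 + 1*26.982 + 1*28.085 + 4*15.999 = 142.053 g/mol.
Mass of Na per formula unit: 1 × 22.99 = 22.990 g.
Weight fraction Na = 22.990 / 142.053 = 0.1618.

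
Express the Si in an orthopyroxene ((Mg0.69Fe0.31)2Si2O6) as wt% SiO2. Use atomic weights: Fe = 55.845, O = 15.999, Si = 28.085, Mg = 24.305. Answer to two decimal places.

54.54 wt%

Formula mass = 220.329 g/mol.
2 Si → 2.0000 mol SiO2 per formula unit; M(SiO2) = 60.083, so SiO2 mass = 120.166 g.
120.166/220.329 × 100 = 54.54 wt%.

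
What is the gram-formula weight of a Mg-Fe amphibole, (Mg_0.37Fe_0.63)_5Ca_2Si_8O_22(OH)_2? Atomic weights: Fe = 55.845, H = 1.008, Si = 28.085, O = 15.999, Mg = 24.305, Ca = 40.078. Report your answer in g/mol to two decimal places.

The formula mass is the sum 1.85(24.305) + 3.15(55.845) + 2(40.078) + 8(28.085) + 24(15.999) + 2(1.008).

911.70 g/mol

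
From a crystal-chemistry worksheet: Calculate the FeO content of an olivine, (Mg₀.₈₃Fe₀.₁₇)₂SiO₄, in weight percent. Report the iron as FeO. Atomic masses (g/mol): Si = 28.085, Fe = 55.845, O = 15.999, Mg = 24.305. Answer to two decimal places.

16.13 wt%

Molar mass of (Mg₀.₈₃Fe₀.₁₇)₂SiO₄ = 1.66·24.305 + 0.34·55.845 + 1·28.085 + 4·15.999 = 151.415 g/mol.
Each formula unit contains 0.34 Fe, equivalent to 0.34/1 = 0.3400 mol FeO.
M(FeO) = 1×55.845 + 1×15.999 = 71.844 g/mol.
Mass of FeO per formula unit = 0.3400 × 71.844 = 24.427 g.
FeO wt% = 24.427 / 151.415 × 100 = 16.13%.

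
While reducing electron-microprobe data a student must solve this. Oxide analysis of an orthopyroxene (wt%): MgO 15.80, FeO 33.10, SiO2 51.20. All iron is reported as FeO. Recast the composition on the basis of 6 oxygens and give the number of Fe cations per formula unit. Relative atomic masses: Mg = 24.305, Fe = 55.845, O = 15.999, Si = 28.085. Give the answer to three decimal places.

1.081 Fe apfu

15.80 wt% MgO ÷ 40.304 g/mol = 0.39202 mol, giving 0.39202 Mg and 0.39202 O.
33.10 wt% FeO ÷ 71.844 g/mol = 0.46072 mol, giving 0.46072 Fe and 0.46072 O.
51.20 wt% SiO2 ÷ 60.083 g/mol = 0.85215 mol, giving 0.85215 Si and 1.70430 O.
Oxygen sums to 2.55704; scaling by 6/2.55704 = 2.34646 puts the formula on 6 O.
Fe: 0.46072 × 2.34646 = 1.081 atoms per formula unit.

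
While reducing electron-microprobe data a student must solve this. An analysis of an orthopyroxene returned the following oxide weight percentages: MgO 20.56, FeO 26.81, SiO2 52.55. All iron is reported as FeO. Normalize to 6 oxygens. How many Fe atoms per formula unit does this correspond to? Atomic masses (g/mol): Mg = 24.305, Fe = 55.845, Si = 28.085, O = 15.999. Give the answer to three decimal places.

0.851 Fe apfu

MgO (M=40.304): mol = 0.51012; Mg = 0.51012, O = 0.51012.
FeO (M=71.844): mol = 0.37317; Fe = 0.37317, O = 0.37317.
SiO2 (M=60.083): mol = 0.87462; Si = 0.87462, O = 1.74924.
ΣO = 2.63253; factor = 6/ΣO = 2.27918.
Fe apfu = 0.37317 × 2.27918 = 0.851.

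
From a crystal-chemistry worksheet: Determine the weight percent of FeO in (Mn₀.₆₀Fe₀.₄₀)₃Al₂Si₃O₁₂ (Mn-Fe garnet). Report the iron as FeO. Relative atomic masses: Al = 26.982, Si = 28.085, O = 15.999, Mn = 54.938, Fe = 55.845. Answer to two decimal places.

17.38 wt%

Molar mass of (Mn₀.₆₀Fe₀.₄₀)₃Al₂Si₃O₁₂ = 1.80·54.938 + 1.20·55.845 + 2·26.982 + 3·28.085 + 12·15.999 = 496.109 g/mol.
Each formula unit contains 1.20 Fe, equivalent to 1.20/1 = 1.2000 mol FeO.
M(FeO) = 1×55.845 + 1×15.999 = 71.844 g/mol.
Mass of FeO per formula unit = 1.2000 × 71.844 = 86.213 g.
FeO wt% = 86.213 / 496.109 × 100 = 17.38%.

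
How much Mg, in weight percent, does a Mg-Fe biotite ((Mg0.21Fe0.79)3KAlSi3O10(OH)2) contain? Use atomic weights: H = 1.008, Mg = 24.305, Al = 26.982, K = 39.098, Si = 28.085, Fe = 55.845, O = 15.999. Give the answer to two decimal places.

3.11 weight percent

M((Mg0.21Fe0.79)3KAlSi3O10(OH)2) = 492.004 g/mol.
Mg contributes 0.63 × 24.305 = 15.312 g per mole.
15.312/492.004 = 0.0311 → 3.11%.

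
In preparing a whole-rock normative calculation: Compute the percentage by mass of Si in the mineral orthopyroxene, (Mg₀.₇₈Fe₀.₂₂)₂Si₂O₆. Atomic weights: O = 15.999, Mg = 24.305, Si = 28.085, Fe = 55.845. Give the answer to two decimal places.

26.17 mass %

Molar mass of (Mg₀.₇₈Fe₀.₂₂)₂Si₂O₆: 1.56×24.305 + 0.44×55.845 + 2×28.085 + 6×15.999 = 214.652 g/mol.
Mass of Si per formula unit: 2 × 28.085 = 56.170 g.
Weight fraction Si = 56.170 / 214.652 = 0.2617.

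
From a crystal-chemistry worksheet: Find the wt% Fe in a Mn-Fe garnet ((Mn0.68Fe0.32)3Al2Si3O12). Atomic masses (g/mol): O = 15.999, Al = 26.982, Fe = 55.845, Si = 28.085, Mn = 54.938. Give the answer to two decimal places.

Formula mass = 2.04×54.938 + 0.96×55.845 + 2×26.982 + 3×28.085 + 12×15.999 = 495.892 g/mol, of which 53.611 g is Fe.
So Fe makes up 53.611/495.892 = 0.1081 of the mass, i.e. 10.81%.

10.81 mass %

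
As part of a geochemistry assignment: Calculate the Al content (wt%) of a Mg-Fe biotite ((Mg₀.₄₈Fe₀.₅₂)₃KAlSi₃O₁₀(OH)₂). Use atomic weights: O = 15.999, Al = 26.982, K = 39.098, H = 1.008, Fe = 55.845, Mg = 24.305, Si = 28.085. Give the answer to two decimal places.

5.78 wt%

Molar mass of (Mg₀.₄₈Fe₀.₅₂)₃KAlSi₃O₁₀(OH)₂: 1.44*24.305 + 1.56*55.845 + 1*39.098 + 1*26.982 + 3*28.085 + 12*15.999 + 2*1.008 = 466.456 g/mol.
Mass of Al per formula unit: 1 × 26.982 = 26.982 g.
Weight fraction Al = 26.982 / 466.456 = 0.0578.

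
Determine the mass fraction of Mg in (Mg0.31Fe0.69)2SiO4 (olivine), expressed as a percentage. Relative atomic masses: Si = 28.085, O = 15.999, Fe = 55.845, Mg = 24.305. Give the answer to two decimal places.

8.18 wt%

M((Mg0.31Fe0.69)2SiO4) = 184.216 g/mol.
Mg contributes 0.62 × 24.305 = 15.069 g per mole.
15.069/184.216 = 0.0818 → 8.18%.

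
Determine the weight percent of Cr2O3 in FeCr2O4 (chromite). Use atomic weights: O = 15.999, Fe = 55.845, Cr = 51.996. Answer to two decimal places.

Formula mass = 223.833 g/mol.
2 Cr → 1.0000 mol Cr2O3 per formula unit; M(Cr2O3) = 151.989, so Cr2O3 mass = 151.989 g.
151.989/223.833 × 100 = 67.90 wt%.

67.90 wt%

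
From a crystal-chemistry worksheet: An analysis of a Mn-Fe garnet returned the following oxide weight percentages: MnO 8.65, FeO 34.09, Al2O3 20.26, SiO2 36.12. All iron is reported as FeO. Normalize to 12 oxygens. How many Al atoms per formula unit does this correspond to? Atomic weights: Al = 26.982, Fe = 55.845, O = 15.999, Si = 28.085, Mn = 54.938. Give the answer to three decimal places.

MnO (M=70.937): mol = 0.12194; Mn = 0.12194, O = 0.12194.
FeO (M=71.844): mol = 0.47450; Fe = 0.47450, O = 0.47450.
Al2O3 (M=101.961): mol = 0.19870; Al = 0.39740, O = 0.59610.
SiO2 (M=60.083): mol = 0.60117; Si = 0.60117, O = 1.20234.
ΣO = 2.39488; factor = 12/ΣO = 5.01069.
Al apfu = 0.39740 × 5.01069 = 1.991.

1.991 Al apfu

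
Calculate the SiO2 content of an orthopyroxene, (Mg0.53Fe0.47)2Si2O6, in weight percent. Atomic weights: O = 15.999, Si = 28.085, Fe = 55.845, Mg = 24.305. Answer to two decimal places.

52.15 wt%

Formula mass = 230.422 g/mol.
2 Si → 2.0000 mol SiO2 per formula unit; M(SiO2) = 60.083, so SiO2 mass = 120.166 g.
120.166/230.422 × 100 = 52.15 wt%.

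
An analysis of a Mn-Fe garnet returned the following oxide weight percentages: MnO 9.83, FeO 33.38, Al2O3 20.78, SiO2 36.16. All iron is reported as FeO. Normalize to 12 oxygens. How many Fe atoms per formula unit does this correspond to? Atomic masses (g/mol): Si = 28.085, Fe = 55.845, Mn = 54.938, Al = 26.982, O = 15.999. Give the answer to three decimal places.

2.306 Fe apfu

MnO (M=70.937): mol = 0.13857; Mn = 0.13857, O = 0.13857.
FeO (M=71.844): mol = 0.46462; Fe = 0.46462, O = 0.46462.
Al2O3 (M=101.961): mol = 0.20380; Al = 0.40760, O = 0.61140.
SiO2 (M=60.083): mol = 0.60183; Si = 0.60183, O = 1.20366.
ΣO = 2.41825; factor = 12/ΣO = 4.96227.
Fe apfu = 0.46462 × 4.96227 = 2.306.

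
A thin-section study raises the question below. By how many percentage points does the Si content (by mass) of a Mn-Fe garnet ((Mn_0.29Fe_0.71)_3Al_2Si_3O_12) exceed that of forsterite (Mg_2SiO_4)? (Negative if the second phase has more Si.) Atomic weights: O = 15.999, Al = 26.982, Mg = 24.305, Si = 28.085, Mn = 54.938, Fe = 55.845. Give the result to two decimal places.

First mineral: 84.255 g Si in 496.953 g formula = 16.95 wt% Si.
Second mineral: 28.085 g Si in 140.691 g formula = 19.96 wt% Si.
16.95% − 19.96% gives a difference of -3.01 percentage points.

-3.01 percentage points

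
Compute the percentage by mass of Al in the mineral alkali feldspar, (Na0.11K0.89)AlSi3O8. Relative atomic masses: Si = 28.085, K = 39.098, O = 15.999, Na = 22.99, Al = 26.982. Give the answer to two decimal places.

9.76 wt%

Molar mass of (Na0.11K0.89)AlSi3O8: 0.11*22.99 + 0.89*39.098 + 1*26.982 + 3*28.085 + 8*15.999 = 276.555 g/mol.
Mass of Al per formula unit: 1 × 26.982 = 26.982 g.
Weight fraction Al = 26.982 / 276.555 = 0.0976.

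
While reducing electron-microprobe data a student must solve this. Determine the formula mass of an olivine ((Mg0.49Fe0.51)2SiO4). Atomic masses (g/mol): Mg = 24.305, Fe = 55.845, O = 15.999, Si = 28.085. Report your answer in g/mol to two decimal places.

172.86 g/mol

The formula mass is the sum 0.98×24.305 + 1.02×55.845 + 1×28.085 + 4×15.999.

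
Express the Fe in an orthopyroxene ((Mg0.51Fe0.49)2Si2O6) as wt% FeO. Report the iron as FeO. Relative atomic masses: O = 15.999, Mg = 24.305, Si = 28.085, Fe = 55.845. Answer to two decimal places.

30.39 wt%

M((Mg0.51Fe0.49)2Si2O6) = 231.683 g/mol; M(FeO) = 71.844 g/mol.
Moles FeO per formula unit = 0.98 Fe ÷ 1 = 0.9800.
FeO fraction = (0.9800 × 71.844) / 231.683 = 70.407/231.683 = 0.3039.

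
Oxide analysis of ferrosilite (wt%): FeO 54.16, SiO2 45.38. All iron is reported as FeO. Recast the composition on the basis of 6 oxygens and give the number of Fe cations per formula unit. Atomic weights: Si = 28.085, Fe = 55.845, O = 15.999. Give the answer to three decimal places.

1.997 Fe apfu

54.16 wt% FeO ÷ 71.844 g/mol = 0.75386 mol, giving 0.75386 Fe and 0.75386 O.
45.38 wt% SiO2 ÷ 60.083 g/mol = 0.75529 mol, giving 0.75529 Si and 1.51058 O.
Oxygen sums to 2.26444; scaling by 6/2.26444 = 2.64966 puts the formula on 6 O.
Fe: 0.75386 × 2.64966 = 1.997 atoms per formula unit.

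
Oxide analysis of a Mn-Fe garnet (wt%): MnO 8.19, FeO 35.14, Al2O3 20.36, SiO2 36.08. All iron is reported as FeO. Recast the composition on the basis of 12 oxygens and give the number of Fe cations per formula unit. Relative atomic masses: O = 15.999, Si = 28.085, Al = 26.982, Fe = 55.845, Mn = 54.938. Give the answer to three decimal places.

2.441 Fe apfu

MnO (M=70.937): mol = 0.11545; Mn = 0.11545, O = 0.11545.
FeO (M=71.844): mol = 0.48912; Fe = 0.48912, O = 0.48912.
Al2O3 (M=101.961): mol = 0.19968; Al = 0.39936, O = 0.59904.
SiO2 (M=60.083): mol = 0.60050; Si = 0.60050, O = 1.20100.
ΣO = 2.40461; factor = 12/ΣO = 4.99041.
Fe apfu = 0.48912 × 4.99041 = 2.441.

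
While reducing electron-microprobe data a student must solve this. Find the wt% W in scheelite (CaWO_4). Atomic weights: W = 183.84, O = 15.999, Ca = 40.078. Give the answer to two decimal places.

Formula mass = 1·40.078 + 1·183.84 + 4·15.999 = 287.914 g/mol, of which 183.840 g is W.
So W makes up 183.840/287.914 = 0.6385 of the mass, i.e. 63.85%.

63.85 mass %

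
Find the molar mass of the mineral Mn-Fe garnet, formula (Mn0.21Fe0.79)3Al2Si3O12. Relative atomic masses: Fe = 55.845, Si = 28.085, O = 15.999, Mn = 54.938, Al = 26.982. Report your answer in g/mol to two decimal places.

M = 0.63·54.938 + 2.37·55.845 + 2·26.982 + 3·28.085 + 12·15.999

497.17 g/mol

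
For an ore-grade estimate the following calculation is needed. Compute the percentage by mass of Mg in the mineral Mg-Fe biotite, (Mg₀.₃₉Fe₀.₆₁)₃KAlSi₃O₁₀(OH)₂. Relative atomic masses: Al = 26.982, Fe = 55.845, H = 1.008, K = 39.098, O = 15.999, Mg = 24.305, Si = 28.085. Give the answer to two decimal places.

5.99 weight percent

M((Mg₀.₃₉Fe₀.₆₁)₃KAlSi₃O₁₀(OH)₂) = 474.972 g/mol.
Mg contributes 1.17 × 24.305 = 28.437 g per mole.
28.437/474.972 = 0.0599 → 5.99%.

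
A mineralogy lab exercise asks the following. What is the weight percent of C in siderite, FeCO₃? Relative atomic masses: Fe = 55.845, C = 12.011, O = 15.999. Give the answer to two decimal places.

10.37 mass %

Formula mass = 1×55.845 + 1×12.011 + 3×15.999 = 115.853 g/mol, of which 12.011 g is C.
So C makes up 12.011/115.853 = 0.1037 of the mass, i.e. 10.37%.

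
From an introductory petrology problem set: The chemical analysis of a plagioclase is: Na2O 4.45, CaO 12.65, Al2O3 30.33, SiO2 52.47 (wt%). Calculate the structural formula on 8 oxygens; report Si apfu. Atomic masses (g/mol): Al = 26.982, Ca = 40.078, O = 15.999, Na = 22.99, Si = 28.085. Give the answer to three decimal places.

4.45 wt% Na2O ÷ 61.979 g/mol = 0.07180 mol, giving 0.14360 Na and 0.07180 O.
12.65 wt% CaO ÷ 56.077 g/mol = 0.22558 mol, giving 0.22558 Ca and 0.22558 O.
30.33 wt% Al2O3 ÷ 101.961 g/mol = 0.29747 mol, giving 0.59494 Al and 0.89241 O.
52.47 wt% SiO2 ÷ 60.083 g/mol = 0.87329 mol, giving 0.87329 Si and 1.74658 O.
Oxygen sums to 2.93637; scaling by 8/2.93637 = 2.72445 puts the formula on 8 O.
Si: 0.87329 × 2.72445 = 2.379 atoms per formula unit.

2.379 Si apfu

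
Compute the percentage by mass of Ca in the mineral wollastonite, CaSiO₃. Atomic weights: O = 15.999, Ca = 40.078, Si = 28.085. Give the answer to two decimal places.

M(CaSiO₃) = 116.160 g/mol.
Ca contributes 1 × 40.078 = 40.078 g per mole.
40.078/116.160 = 0.3450 → 34.50%.

34.50 wt%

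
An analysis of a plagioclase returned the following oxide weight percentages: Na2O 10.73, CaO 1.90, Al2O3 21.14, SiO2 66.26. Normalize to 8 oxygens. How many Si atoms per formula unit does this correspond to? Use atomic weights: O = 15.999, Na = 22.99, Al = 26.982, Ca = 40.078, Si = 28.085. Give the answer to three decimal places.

2.907 Si apfu

10.73 wt% Na2O ÷ 61.979 g/mol = 0.17312 mol, giving 0.34624 Na and 0.17312 O.
1.90 wt% CaO ÷ 56.077 g/mol = 0.03388 mol, giving 0.03388 Ca and 0.03388 O.
21.14 wt% Al2O3 ÷ 101.961 g/mol = 0.20733 mol, giving 0.41466 Al and 0.62199 O.
66.26 wt% SiO2 ÷ 60.083 g/mol = 1.10281 mol, giving 1.10281 Si and 2.20562 O.
Oxygen sums to 3.03461; scaling by 8/3.03461 = 2.63625 puts the formula on 8 O.
Si: 1.10281 × 2.63625 = 2.907 atoms per formula unit.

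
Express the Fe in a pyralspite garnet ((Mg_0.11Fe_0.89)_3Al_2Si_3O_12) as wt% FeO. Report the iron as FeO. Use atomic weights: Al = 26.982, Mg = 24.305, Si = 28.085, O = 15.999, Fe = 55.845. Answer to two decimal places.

Molar mass of (Mg_0.11Fe_0.89)_3Al_2Si_3O_12 = 0.33×24.305 + 2.67×55.845 + 2×26.982 + 3×28.085 + 12×15.999 = 487.334 g/mol.
Each formula unit contains 2.67 Fe, equivalent to 2.67/1 = 2.6700 mol FeO.
M(FeO) = 1×55.845 + 1×15.999 = 71.844 g/mol.
Mass of FeO per formula unit = 2.6700 × 71.844 = 191.823 g.
FeO wt% = 191.823 / 487.334 × 100 = 39.36%.

39.36 wt%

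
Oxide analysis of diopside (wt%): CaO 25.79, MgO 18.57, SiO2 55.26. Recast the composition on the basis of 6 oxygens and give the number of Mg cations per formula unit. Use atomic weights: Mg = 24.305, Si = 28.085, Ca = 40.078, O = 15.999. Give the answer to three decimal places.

25.79 wt% CaO ÷ 56.077 g/mol = 0.45990 mol, giving 0.45990 Ca and 0.45990 O.
18.57 wt% MgO ÷ 40.304 g/mol = 0.46075 mol, giving 0.46075 Mg and 0.46075 O.
55.26 wt% SiO2 ÷ 60.083 g/mol = 0.91973 mol, giving 0.91973 Si and 1.83946 O.
Oxygen sums to 2.76011; scaling by 6/2.76011 = 2.17383 puts the formula on 6 O.
Mg: 0.46075 × 2.17383 = 1.002 atoms per formula unit.

1.002 Mg apfu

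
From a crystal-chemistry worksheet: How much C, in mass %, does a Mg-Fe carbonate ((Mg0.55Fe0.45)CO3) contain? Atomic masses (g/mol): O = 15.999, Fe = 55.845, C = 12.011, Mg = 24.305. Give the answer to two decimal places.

Molar mass of (Mg0.55Fe0.45)CO3: 0.55×24.305 + 0.45×55.845 + 1×12.011 + 3×15.999 = 98.506 g/mol.
Mass of C per formula unit: 1 × 12.011 = 12.011 g.
Weight fraction C = 12.011 / 98.506 = 0.1219.

12.19 mass %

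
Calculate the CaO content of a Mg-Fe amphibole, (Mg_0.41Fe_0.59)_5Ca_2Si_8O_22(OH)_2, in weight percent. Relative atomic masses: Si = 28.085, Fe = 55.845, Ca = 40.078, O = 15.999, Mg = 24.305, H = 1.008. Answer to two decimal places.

12.39 wt%

M((Mg_0.41Fe_0.59)_5Ca_2Si_8O_22(OH)_2) = 905.396 g/mol; M(CaO) = 56.077 g/mol.
Moles CaO per formula unit = 2 Ca ÷ 1 = 2.0000.
CaO fraction = (2.0000 × 56.077) / 905.396 = 112.154/905.396 = 0.1239.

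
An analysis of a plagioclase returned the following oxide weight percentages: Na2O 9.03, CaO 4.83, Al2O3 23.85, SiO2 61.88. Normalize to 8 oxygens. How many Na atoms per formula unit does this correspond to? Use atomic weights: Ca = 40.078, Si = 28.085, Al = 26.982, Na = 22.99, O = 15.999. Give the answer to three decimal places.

0.779 Na apfu

9.03 wt% Na2O ÷ 61.979 g/mol = 0.14569 mol, giving 0.29138 Na and 0.14569 O.
4.83 wt% CaO ÷ 56.077 g/mol = 0.08613 mol, giving 0.08613 Ca and 0.08613 O.
23.85 wt% Al2O3 ÷ 101.961 g/mol = 0.23391 mol, giving 0.46782 Al and 0.70173 O.
61.88 wt% SiO2 ÷ 60.083 g/mol = 1.02991 mol, giving 1.02991 Si and 2.05982 O.
Oxygen sums to 2.99337; scaling by 8/2.99337 = 2.67257 puts the formula on 8 O.
Na: 0.29138 × 2.67257 = 0.779 atoms per formula unit.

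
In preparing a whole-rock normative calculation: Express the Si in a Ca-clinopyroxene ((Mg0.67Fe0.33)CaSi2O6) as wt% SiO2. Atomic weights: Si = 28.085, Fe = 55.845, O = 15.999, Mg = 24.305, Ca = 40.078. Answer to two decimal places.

M((Mg0.67Fe0.33)CaSi2O6) = 226.955 g/mol; M(SiO2) = 60.083 g/mol.
Moles SiO2 per formula unit = 2 Si ÷ 1 = 2.0000.
SiO2 fraction = (2.0000 × 60.083) / 226.955 = 120.166/226.955 = 0.5295.

52.95 wt%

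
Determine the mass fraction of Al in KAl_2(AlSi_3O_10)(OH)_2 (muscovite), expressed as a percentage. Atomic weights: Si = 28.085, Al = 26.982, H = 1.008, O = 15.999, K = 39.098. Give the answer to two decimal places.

20.32 wt%

Formula mass = 1×39.098 + 3×26.982 + 3×28.085 + 12×15.999 + 2×1.008 = 398.303 g/mol, of which 80.946 g is Al.
So Al makes up 80.946/398.303 = 0.2032 of the mass, i.e. 20.32%.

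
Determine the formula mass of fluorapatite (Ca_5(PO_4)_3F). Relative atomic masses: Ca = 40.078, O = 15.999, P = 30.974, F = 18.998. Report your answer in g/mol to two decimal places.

The formula mass is the sum 5(40.078) + 3(30.974) + 12(15.999) + 1(18.998).

504.30 g/mol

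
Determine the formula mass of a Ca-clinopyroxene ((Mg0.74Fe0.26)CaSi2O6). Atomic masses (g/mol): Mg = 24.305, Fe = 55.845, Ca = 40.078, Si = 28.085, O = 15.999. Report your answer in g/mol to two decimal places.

The formula mass is the sum 0.74×24.305 + 0.26×55.845 + 1×40.078 + 2×28.085 + 6×15.999.

224.75 g/mol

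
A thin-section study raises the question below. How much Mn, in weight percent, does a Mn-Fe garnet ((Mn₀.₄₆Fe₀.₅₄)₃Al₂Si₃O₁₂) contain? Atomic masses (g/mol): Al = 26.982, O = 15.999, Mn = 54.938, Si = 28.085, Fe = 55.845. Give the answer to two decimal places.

M((Mn₀.₄₆Fe₀.₅₄)₃Al₂Si₃O₁₂) = 496.490 g/mol.
Mn contributes 1.38 × 54.938 = 75.814 g per mole.
75.814/496.490 = 0.1527 → 15.27%.

15.27 weight percent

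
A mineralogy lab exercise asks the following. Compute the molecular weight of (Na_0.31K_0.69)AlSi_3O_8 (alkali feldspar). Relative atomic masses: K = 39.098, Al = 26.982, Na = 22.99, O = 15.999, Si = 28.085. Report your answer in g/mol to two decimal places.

273.33 g/mol

Na: 0.31 × 22.99 = 7.1269
K: 0.69 × 39.098 = 26.9776
Al: 1 × 26.982 = 26.9820
Si: 3 × 28.085 = 84.2550
O: 8 × 15.999 = 127.9920
Summing the contributions gives the formula mass.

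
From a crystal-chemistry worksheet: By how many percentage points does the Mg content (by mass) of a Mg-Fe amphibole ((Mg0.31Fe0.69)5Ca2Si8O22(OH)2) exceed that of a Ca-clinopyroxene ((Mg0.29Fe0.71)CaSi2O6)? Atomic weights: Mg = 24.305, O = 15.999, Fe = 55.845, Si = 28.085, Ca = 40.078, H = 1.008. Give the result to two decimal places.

Mg in (Mg0.31Fe0.69)5Ca2Si8O22(OH)2: molar mass 921.166 g/mol; 1.55×24.305 = 37.673 g → 4.09 wt%.
Mg in (Mg0.29Fe0.71)CaSi2O6: molar mass 238.940 g/mol; 0.29×24.305 = 7.048 g → 2.95 wt%.
Difference = 4.09 − 2.95 = 1.14 percentage points.

1.14 percentage points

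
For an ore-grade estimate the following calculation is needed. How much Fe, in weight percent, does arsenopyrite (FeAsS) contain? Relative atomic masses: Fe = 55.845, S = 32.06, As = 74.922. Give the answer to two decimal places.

34.30 weight percent

Formula mass = 1·55.845 + 1·74.922 + 1·32.06 = 162.827 g/mol, of which 55.845 g is Fe.
So Fe makes up 55.845/162.827 = 0.3430 of the mass, i.e. 34.30%.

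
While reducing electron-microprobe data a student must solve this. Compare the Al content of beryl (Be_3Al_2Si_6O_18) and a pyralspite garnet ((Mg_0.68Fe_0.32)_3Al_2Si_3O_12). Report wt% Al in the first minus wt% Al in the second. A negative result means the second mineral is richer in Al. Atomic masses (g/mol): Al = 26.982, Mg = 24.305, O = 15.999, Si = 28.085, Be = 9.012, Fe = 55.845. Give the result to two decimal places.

First mineral: 53.964 g Al in 537.492 g formula = 10.04 wt% Al.
Second mineral: 53.964 g Al in 433.400 g formula = 12.45 wt% Al.
10.04% − 12.45% gives a difference of -2.41 percentage points.

-2.41 percentage points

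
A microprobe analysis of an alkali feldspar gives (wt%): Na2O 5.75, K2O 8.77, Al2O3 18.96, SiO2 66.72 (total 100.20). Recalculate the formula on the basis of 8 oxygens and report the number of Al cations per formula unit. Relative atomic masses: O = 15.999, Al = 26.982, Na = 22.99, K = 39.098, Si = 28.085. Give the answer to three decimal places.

1.004 Al apfu

Na2O (M=61.979): mol = 0.09277; Na = 0.18554, O = 0.09277.
K2O (M=94.195): mol = 0.09310; K = 0.18620, O = 0.09310.
Al2O3 (M=101.961): mol = 0.18595; Al = 0.37190, O = 0.55785.
SiO2 (M=60.083): mol = 1.11046; Si = 1.11046, O = 2.22092.
ΣO = 2.96464; factor = 8/ΣO = 2.69847.
Al apfu = 0.37190 × 2.69847 = 1.004.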